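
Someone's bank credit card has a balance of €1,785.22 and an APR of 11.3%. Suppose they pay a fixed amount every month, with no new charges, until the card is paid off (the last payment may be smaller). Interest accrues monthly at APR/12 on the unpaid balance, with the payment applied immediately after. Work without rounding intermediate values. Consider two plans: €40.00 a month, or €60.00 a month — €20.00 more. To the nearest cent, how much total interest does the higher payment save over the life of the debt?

€222.19

Monthly rate r = 11.3%/12 = 0.941667% = 0.00941667.
At €40.00/mo: n = ⌈−ln(1 − rB₀/P)/ln(1+r)⌉ = 59 payments (last €6.78); total interest = total paid − €1,785.22 = €541.56.
At €60.00/mo: 36 payments (last €4.59); total interest €319.37.
Interest saved = €541.56 − €319.37 = €222.19.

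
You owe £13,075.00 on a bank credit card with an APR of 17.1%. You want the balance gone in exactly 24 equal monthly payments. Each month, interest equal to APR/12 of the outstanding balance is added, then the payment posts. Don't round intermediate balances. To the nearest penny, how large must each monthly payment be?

£647.09

Monthly rate r = 17.1%/12 = 1.425% = 0.01425.
Level-payment amortization: P = B₀·r / (1 − (1+r)^(−n)) = 13075.00·0.01425 / (1 − 1.01425^(−24)).
Denominator 1 − (1+r)^(−24) = 0.287935053.
P = 186.319 / 0.287935053 ≈ 647.09.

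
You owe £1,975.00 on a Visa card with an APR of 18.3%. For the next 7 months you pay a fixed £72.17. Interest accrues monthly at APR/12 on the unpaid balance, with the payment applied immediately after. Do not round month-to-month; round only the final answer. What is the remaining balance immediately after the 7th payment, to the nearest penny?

£1,666.83

Monthly rate r = 18.3%/12 = 1.525% = 0.01525.
Each month: B ← B·(1+r) − £72.17.
Month 1: interest £30.12; balance after payment £1,932.95.
Month 2: interest £29.48; balance after payment £1,890.26.
Month 3: interest £28.83; balance after payment £1,846.91.
Month 4: interest £28.17; balance after payment £1,802.91.
Month 5: interest £27.49; balance after payment £1,758.23.
Month 6: interest £26.81; balance after payment £1,712.88.
Month 7: interest £26.12; balance after payment £1,666.83.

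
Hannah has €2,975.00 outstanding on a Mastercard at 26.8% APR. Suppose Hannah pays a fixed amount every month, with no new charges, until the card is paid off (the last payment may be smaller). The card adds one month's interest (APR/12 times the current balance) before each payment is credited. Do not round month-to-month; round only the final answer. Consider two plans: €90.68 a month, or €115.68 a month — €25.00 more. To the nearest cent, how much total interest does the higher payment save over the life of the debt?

€943.19

Monthly rate r = 26.8%/12 = 2.23333% = 0.0223333.
At €90.68/mo: n = ⌈−ln(1 − rB₀/P)/ln(1+r)⌉ = 60 payments (last €66.84); total interest = total paid − €2,975.00 = €2,441.96.
At €115.68/mo: 39 payments (last €77.93); total interest €1,498.77.
Interest saved = €2,441.96 − €1,498.77 = €943.19.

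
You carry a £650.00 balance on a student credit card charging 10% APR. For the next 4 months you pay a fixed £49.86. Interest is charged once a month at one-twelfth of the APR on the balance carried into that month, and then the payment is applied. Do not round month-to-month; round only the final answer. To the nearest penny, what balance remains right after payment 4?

Monthly rate r = 10%/12 = 0.833333% = 0.00833333.
Each month: B ← B·(1+r) − £49.86.
Month 1: interest £5.42; balance after payment £605.56.
Month 2: interest £5.05; balance after payment £560.74.
Month 3: interest £4.67; balance after payment £515.56.
Month 4: interest £4.30; balance after payment £469.99.

£469.99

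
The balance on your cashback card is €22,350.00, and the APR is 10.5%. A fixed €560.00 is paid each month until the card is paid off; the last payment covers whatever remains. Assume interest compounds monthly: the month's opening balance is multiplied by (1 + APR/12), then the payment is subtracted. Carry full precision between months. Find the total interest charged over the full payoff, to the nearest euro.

Monthly rate r = 10.5%/12 = 0.875% = 0.00875.
Payoff takes n = ⌈−ln(1 − rB₀/P)/ln(1+r)⌉ = ⌈49.310⌉ = 50 payments; the last is €173.86.
Total paid = 49·€560.00 + €173.86 = €27,613.86.
Total interest = total paid − principal = €27,613.86 − €22,350.00 = €5,263.86.

€5,264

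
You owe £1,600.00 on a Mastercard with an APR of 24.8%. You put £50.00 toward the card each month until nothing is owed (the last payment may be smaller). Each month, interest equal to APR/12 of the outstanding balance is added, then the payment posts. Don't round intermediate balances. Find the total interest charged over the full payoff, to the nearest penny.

£1,046.54

Monthly rate r = 24.8%/12 = 2.06667% = 0.0206667.
Payoff takes n = ⌈−ln(1 − rB₀/P)/ln(1+r)⌉ = ⌈52.930⌉ = 53 payments; the last is £46.54.
Total paid = 52·£50.00 + £46.54 = £2,646.54.
Total interest = total paid − principal = £2,646.54 − £1,600.00 = £1,046.54.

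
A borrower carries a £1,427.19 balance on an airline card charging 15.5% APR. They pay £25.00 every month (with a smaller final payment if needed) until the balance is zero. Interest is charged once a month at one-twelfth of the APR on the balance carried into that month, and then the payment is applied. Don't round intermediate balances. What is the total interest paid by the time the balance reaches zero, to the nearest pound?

Monthly rate r = 15.5%/12 = 1.29167% = 0.0129167.
Payoff takes n = ⌈−ln(1 − rB₀/P)/ln(1+r)⌉ = ⌈104.181⌉ = 105 payments; the last is £4.55.
Total paid = 104·£25.00 + £4.55 = £2,604.55.
Total interest = total paid − principal = £2,604.55 − £1,427.19 = £1,177.36.

£1,177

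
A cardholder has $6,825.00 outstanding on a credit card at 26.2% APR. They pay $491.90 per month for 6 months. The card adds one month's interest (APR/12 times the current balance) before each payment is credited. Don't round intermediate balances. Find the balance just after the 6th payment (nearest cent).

Monthly rate r = 26.2%/12 = 2.18333% = 0.0218333.
Each month: B ← B·(1+r) − $491.90.
Month 1: interest $149.01; balance after payment $6,482.11.
Month 2: interest $141.53; balance after payment $6,131.74.
Month 3: interest $133.88; balance after payment $5,773.71.
Month 4: interest $126.06; balance after payment $5,407.87.
Month 5: interest $118.07; balance after payment $5,034.05.
Month 6: interest $109.91; balance after payment $4,652.06.

$4,652.06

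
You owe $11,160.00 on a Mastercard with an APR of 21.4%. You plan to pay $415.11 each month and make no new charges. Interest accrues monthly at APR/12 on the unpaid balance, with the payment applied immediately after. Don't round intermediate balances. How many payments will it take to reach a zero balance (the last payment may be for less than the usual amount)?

Monthly rate r = 21.4%/12 = 1.78333% = 0.0178333.
Recurrence: B ← B·(1+r) − $415.11.
Month 1: interest $199.02; balance after payment $10,943.91.
Month 2: interest $195.17; balance after payment $10,723.97.
Closed form: n = −ln(1 − rB₀/P)/ln(1+r) = −ln(0.52056)/ln(1.01783) ≈ 36.934, so the balance reaches zero during payment 37.

37 months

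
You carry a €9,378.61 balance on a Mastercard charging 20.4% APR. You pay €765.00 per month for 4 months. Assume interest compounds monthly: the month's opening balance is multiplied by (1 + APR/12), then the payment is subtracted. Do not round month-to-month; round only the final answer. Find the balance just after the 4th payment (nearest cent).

Monthly rate r = 20.4%/12 = 1.7% = 0.017.
Each month: B ← B·(1+r) − €765.00.
Month 1: interest €159.44; balance after payment €8,773.05.
Month 2: interest €149.14; balance after payment €8,157.19.
Month 3: interest €138.67; balance after payment €7,530.86.
Month 4: interest €128.02; balance after payment €6,893.88.

€6,893.88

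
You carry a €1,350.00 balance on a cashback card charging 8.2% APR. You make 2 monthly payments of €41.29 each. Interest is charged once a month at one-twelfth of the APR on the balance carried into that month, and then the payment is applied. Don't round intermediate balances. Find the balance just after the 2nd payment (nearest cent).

Monthly rate r = 8.2%/12 = 0.683333% = 0.00683333.
Each month: B ← B·(1+r) − €41.29.
Month 1: interest €9.22; balance after payment €1,317.93.
Month 2: interest €9.01; balance after payment €1,285.65.

€1,285.65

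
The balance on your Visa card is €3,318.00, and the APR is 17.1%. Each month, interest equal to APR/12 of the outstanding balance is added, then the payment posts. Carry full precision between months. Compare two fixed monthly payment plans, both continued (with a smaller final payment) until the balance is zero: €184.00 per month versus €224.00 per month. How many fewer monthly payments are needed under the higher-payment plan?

Monthly rate r = 17.1%/12 = 1.425% = 0.01425.
At €184.00/mo: n = ⌈−ln(1 − rB₀/P)/ln(1+r)⌉ = 21 payments (last €182.37); total interest = total paid − €3,318.00 = €544.37.
At €224.00/mo: 17 payments (last €169.64); total interest €435.64.
Payments saved = 21 − 17 = 4.

4 fewer payments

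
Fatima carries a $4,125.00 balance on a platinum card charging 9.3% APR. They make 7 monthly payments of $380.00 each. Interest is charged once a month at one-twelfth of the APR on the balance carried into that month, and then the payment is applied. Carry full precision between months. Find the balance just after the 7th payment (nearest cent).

$1,631.40

Monthly rate r = 9.3%/12 = 0.775% = 0.00775.
Each month: B ← B·(1+r) − $380.00.
Month 1: interest $31.97; balance after payment $3,776.97.
Month 2: interest $29.27; balance after payment $3,426.24.
Month 3: interest $26.55; balance after payment $3,072.79.
Month 4: interest $23.81; balance after payment $2,716.61.
Month 5: interest $21.05; balance after payment $2,357.66.
Month 6: interest $18.27; balance after payment $1,995.93.
Month 7: interest $15.47; balance after payment $1,631.40.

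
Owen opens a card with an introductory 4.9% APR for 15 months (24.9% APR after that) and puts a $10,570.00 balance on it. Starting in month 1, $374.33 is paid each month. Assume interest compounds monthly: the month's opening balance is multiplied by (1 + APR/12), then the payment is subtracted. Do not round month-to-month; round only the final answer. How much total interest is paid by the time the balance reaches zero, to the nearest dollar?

Promo months 1–15 at r₀ = 4.9%/12 = 0.00408333; months 16+ at r₁ = 24.9%/12 = 0.02075.
After month 15: iterate B ← B·(1+r₀) − $374.33 for 15 months → $5,457.93.
Then at r₁ with $374.33/mo: n₂ = −ln(1 − r₁·B/P)/ln(1+r₁) ≈ 17.54 → 18 more payments.
Total paid = 32·$374.33 + $204.70 = $12,183.26; interest = $12,183.26 − $10,570.00 = $1,613.26.

$1,613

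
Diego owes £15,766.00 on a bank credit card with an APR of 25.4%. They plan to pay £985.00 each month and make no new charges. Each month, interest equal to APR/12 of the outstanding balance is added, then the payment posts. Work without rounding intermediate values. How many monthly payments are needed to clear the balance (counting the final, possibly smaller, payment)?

20 payments

Monthly rate r = 25.4%/12 = 2.11667% = 0.0211667.
Recurrence: B ← B·(1+r) − £985.00.
Month 1: interest £333.71; balance after payment £15,114.71.
Month 2: interest £319.93; balance after payment £14,449.64.
Closed form: n = −ln(1 − rB₀/P)/ln(1+r) = −ln(0.6612)/ln(1.02117) ≈ 19.751, so the balance reaches zero during payment 20.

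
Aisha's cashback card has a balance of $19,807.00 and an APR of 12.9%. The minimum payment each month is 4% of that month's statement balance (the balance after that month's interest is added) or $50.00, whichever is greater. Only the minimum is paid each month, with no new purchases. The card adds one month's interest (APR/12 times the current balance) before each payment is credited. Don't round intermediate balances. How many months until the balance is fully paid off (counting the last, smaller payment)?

Monthly rate r = 12.9%/12 = 1.075% = 0.01075.
While 4% of the post-interest balance exceeds $50.00, each month B ← (B·(1+r))·(1 − 0.04), i.e. B shrinks by the factor (1+r)·0.96 = 0.97032.
This holds for months 1–93. Entering month 94 the balance is $1,202.02; 4% of the post-interest balance is now below $50.00, so the flat $50.00 minimum applies from here.
From month 94 a fixed $50.00 at rate r clears $1,202.02 in 28 more payments. Total: 93 + 28 = 121 months.

121 months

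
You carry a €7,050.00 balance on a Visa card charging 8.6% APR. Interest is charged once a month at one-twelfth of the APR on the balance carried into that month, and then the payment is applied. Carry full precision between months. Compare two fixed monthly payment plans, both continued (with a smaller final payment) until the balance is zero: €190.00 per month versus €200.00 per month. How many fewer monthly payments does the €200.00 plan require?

3 fewer payments

Monthly rate r = 8.6%/12 = 0.716667% = 0.00716667.
At €190.00/mo: n = ⌈−ln(1 − rB₀/P)/ln(1+r)⌉ = 44 payments (last €55.24); total interest = total paid − €7,050.00 = €1,175.24.
At €200.00/mo: 41 payments (last €155.39); total interest €1,105.39.
Payments saved = 44 − 41 = 3.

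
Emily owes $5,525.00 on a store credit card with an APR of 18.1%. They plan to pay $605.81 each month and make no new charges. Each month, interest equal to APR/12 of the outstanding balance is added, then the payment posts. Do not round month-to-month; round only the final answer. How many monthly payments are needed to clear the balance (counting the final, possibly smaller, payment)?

Monthly rate r = 18.1%/12 = 1.50833% = 0.0150833.
Recurrence: B ← B·(1+r) − $605.81.
Month 1: interest $83.34; balance after payment $5,002.53.
Month 2: interest $75.45; balance after payment $4,472.17.
Closed form: n = −ln(1 − rB₀/P)/ln(1+r) = −ln(0.86244)/ln(1.01508) ≈ 9.885, so the balance reaches zero during payment 10.

10 months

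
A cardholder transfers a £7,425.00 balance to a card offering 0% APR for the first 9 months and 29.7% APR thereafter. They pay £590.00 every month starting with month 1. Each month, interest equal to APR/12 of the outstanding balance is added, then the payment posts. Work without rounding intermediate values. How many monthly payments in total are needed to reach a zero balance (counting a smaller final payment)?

Promo months 1–9 at r₀ = 0%/12 = 0; months 10+ at r₁ = 29.7%/12 = 0.02475.
After month 9 (no interest yet): B = £7,425.00 − 9·£590.00 = £2,115.00.
Then at r₁ with £590.00/mo: n₂ = −ln(1 − r₁·B/P)/ln(1+r₁) ≈ 3.80 → 4 more payments.

13 months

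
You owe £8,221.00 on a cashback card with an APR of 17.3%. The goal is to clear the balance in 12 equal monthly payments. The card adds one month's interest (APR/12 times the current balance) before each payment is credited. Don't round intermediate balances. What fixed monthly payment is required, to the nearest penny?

£750.97

Monthly rate r = 17.3%/12 = 1.44167% = 0.0144167.
Level-payment amortization: P = B₀·r / (1 − (1+r)^(−n)) = 8221.00·0.0144167 / (1 − 1.01442^(−12)).
Denominator 1 − (1+r)^(−12) = 0.157822783.
P = 118.519 / 0.157822783 ≈ 750.97.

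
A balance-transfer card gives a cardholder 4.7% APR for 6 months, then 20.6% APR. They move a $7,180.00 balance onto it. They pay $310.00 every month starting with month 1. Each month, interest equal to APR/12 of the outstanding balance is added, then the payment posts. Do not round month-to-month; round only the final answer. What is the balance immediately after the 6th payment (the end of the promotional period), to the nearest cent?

$5,472.08

Promo months 1–6 at r₀ = 4.7%/12 = 0.00391667; months 7+ at r₁ = 20.6%/12 = 0.0171667.
After month 6: iterate B ← B·(1+r₀) − $310.00 for 6 months → $5,472.08.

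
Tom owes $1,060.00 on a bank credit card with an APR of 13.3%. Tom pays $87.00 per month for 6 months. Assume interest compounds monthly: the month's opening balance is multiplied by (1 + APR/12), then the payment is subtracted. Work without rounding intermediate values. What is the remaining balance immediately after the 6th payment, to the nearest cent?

$595.79

Monthly rate r = 13.3%/12 = 1.10833% = 0.0110833.
Each month: B ← B·(1+r) − $87.00.
Month 1: interest $11.75; balance after payment $984.75.
Month 2: interest $10.91; balance after payment $908.66.
Month 3: interest $10.07; balance after payment $831.73.
Month 4: interest $9.22; balance after payment $753.95.
Month 5: interest $8.36; balance after payment $675.31.
Month 6: interest $7.48; balance after payment $595.79.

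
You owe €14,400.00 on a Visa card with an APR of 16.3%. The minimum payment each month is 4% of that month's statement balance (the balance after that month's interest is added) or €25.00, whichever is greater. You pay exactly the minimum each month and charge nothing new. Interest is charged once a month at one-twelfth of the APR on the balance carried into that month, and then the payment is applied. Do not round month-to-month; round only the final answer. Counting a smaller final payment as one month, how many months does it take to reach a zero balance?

Monthly rate r = 16.3%/12 = 1.35833% = 0.0135833.
While 4% of the post-interest balance exceeds €25.00, each month B ← (B·(1+r))·(1 − 0.04), i.e. B shrinks by the factor (1+r)·0.96 = 0.97304.
This holds for months 1–116. Entering month 117 the balance is €604.68; 4% of the post-interest balance is now below €25.00, so the flat €25.00 minimum applies from here.
From month 117 a fixed €25.00 at rate r clears €604.68 in 30 more payments. Total: 116 + 30 = 146 months.

146 months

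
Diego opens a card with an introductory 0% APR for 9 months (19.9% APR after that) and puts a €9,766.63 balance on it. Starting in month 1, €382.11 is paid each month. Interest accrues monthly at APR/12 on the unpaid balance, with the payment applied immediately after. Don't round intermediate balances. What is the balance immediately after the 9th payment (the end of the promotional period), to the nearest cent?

€6,327.64

Promo months 1–9 at r₀ = 0%/12 = 0; months 10+ at r₁ = 19.9%/12 = 0.0165833.
After month 9 (no interest yet): B = €9,766.63 − 9·€382.11 = €6,327.64.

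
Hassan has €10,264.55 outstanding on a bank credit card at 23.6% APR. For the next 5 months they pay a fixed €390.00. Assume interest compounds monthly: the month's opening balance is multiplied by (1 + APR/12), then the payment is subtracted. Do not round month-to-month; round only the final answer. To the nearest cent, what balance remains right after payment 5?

Monthly rate r = 23.6%/12 = 1.96667% = 0.0196667.
Each month: B ← B·(1+r) − €390.00.
Month 1: interest €201.87; balance after payment €10,076.42.
Month 2: interest €198.17; balance after payment €9,884.59.
Month 3: interest €194.40; balance after payment €9,688.99.
Month 4: interest €190.55; balance after payment €9,489.54.
Month 5: interest €186.63; balance after payment €9,286.16.

€9,286.16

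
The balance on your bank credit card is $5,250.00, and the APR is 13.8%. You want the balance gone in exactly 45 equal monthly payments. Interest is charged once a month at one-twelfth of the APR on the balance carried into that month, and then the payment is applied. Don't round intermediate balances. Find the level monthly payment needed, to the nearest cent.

Monthly rate r = 13.8%/12 = 1.15% = 0.0115.
Level-payment amortization: P = B₀·r / (1 − (1+r)^(−n)) = 5250.00·0.0115 / (1 − 1.0115^(−45)).
Denominator 1 − (1+r)^(−45) = 0.402228672.
P = 60.375 / 0.402228672 ≈ 150.10.

$150.10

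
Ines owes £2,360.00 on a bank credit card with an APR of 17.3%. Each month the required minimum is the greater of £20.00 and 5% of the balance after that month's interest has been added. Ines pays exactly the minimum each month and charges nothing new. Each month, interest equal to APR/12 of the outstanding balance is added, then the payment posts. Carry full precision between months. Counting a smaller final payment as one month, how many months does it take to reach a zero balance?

Monthly rate r = 17.3%/12 = 1.44167% = 0.0144167.
While 5% of the post-interest balance exceeds £20.00, each month B ← (B·(1+r))·(1 − 0.05), i.e. B shrinks by the factor (1+r)·0.95 = 0.9637.
This holds for months 1–49. Entering month 50 the balance is £385.45; 5% of the post-interest balance is now below £20.00, so the flat £20.00 minimum applies from here.
From month 50 a fixed £20.00 at rate r clears £385.45 in 23 more payments. Total: 49 + 23 = 72 months.

72 months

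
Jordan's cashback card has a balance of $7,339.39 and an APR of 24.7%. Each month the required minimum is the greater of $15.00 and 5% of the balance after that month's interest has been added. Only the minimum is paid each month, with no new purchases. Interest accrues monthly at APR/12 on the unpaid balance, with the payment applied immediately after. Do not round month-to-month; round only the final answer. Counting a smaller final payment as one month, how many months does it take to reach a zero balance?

130 months

Monthly rate r = 24.7%/12 = 2.05833% = 0.0205833.
While 5% of the post-interest balance exceeds $15.00, each month B ← (B·(1+r))·(1 − 0.05), i.e. B shrinks by the factor (1+r)·0.95 = 0.96955.
This holds for months 1–105. Entering month 106 the balance is $285.58; 5% of the post-interest balance is now below $15.00, so the flat $15.00 minimum applies from here.
From month 106 a fixed $15.00 at rate r clears $285.58 in 25 more payments. Total: 105 + 25 = 130 months.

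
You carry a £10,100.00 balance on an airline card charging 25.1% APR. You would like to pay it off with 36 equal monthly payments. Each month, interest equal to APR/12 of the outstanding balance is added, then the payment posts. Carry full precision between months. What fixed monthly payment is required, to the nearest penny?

£402.11

Monthly rate r = 25.1%/12 = 2.09167% = 0.0209167.
Level-payment amortization: P = B₀·r / (1 − (1+r)^(−n)) = 10100.00·0.0209167 / (1 − 1.02092^(−36)).
Denominator 1 − (1+r)^(−36) = 0.525376298.
P = 211.258 / 0.525376298 ≈ 402.11.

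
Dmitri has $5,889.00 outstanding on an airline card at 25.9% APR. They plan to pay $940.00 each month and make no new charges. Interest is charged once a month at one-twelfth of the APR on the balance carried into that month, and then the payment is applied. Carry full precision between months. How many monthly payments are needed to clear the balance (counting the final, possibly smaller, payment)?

7 months

Monthly rate r = 25.9%/12 = 2.15833% = 0.0215833.
Recurrence: B ← B·(1+r) − $940.00.
Month 1: interest $127.10; balance after payment $5,076.10.
Month 2: interest $109.56; balance after payment $4,245.66.
Closed form: n = −ln(1 − rB₀/P)/ln(1+r) = −ln(0.86478)/ln(1.02158) ≈ 6.803, so the balance reaches zero during payment 7.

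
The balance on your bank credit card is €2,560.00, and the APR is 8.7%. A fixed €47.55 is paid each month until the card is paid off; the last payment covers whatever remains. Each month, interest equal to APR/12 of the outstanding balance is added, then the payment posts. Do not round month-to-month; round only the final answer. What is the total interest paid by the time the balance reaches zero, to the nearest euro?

€697

Monthly rate r = 8.7%/12 = 0.725% = 0.00725.
Payoff takes n = ⌈−ln(1 − rB₀/P)/ln(1+r)⌉ = ⌈68.500⌉ = 69 payments; the last is €23.80.
Total paid = 68·€47.55 + €23.80 = €3,257.20.
Total interest = total paid − principal = €3,257.20 − €2,560.00 = €697.20.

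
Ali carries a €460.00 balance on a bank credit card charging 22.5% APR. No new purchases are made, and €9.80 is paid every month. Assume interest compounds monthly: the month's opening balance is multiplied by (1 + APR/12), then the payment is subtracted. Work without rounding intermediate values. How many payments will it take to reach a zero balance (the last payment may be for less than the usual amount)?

115 months

Monthly rate r = 22.5%/12 = 1.875% = 0.01875.
Recurrence: B ← B·(1+r) − €9.80.
Month 1: interest €8.62; balance after payment €458.82.
Month 2: interest €8.60; balance after payment €457.63.
Closed form: n = −ln(1 − rB₀/P)/ln(1+r) = −ln(0.1199)/ln(1.01875) ≈ 114.183, so the balance reaches zero during payment 115.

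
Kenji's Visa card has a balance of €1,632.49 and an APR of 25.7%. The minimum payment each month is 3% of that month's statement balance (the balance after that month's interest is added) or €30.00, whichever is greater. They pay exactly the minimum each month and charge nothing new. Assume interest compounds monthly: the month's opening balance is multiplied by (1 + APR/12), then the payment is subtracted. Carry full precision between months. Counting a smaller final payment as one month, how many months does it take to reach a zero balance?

112 months

Monthly rate r = 25.7%/12 = 2.14167% = 0.0214167.
While 3% of the post-interest balance exceeds €30.00, each month B ← (B·(1+r))·(1 − 0.03), i.e. B shrinks by the factor (1+r)·0.97 = 0.99077.
This holds for months 1–56. Entering month 57 the balance is €971.48; 3% of the post-interest balance is now below €30.00, so the flat €30.00 minimum applies from here.
From month 57 a fixed €30.00 at rate r clears €971.48 in 56 more payments. Total: 56 + 56 = 112 months.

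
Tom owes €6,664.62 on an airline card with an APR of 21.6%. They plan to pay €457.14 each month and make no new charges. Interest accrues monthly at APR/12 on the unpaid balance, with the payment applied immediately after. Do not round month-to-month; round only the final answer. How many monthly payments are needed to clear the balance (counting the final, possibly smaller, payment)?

Monthly rate r = 21.6%/12 = 1.8% = 0.018.
Recurrence: B ← B·(1+r) − €457.14.
Month 1: interest €119.96; balance after payment €6,327.44.
Month 2: interest €113.89; balance after payment €5,984.20.
Closed form: n = −ln(1 − rB₀/P)/ln(1+r) = −ln(0.73758)/ln(1.018) ≈ 17.062, so the balance reaches zero during payment 18.

18 months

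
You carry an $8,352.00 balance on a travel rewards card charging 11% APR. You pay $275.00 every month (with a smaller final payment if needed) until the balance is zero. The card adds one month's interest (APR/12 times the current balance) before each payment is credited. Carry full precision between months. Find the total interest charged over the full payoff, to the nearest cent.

$1,481.56

Monthly rate r = 11%/12 = 0.916667% = 0.00916667.
Payoff takes n = ⌈−ln(1 − rB₀/P)/ln(1+r)⌉ = ⌈35.758⌉ = 36 payments; the last is $208.56.
Total paid = 35·$275.00 + $208.56 = $9,833.56.
Total interest = total paid − principal = $9,833.56 − $8,352.00 = $1,481.56.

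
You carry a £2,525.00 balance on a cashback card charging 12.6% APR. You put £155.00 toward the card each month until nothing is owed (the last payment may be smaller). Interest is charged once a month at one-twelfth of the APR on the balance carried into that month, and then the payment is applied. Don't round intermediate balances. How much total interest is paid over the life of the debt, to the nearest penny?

£258.78

Monthly rate r = 12.6%/12 = 1.05% = 0.0105.
Payoff takes n = ⌈−ln(1 − rB₀/P)/ln(1+r)⌉ = ⌈17.960⌉ = 18 payments; the last is £148.78.
Total paid = 17·£155.00 + £148.78 = £2,783.78.
Total interest = total paid − principal = £2,783.78 − £2,525.00 = £258.78.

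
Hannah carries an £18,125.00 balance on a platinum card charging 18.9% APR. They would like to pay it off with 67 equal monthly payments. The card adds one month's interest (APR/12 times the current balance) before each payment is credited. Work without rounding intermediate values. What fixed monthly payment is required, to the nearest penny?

£439.85

Monthly rate r = 18.9%/12 = 1.575% = 0.01575.
Level-payment amortization: P = B₀·r / (1 − (1+r)^(−n)) = 18125.00·0.01575 / (1 − 1.01575^(−67)).
Denominator 1 − (1+r)^(−67) = 0.649020038.
P = 285.469 / 0.649020038 ≈ 439.85.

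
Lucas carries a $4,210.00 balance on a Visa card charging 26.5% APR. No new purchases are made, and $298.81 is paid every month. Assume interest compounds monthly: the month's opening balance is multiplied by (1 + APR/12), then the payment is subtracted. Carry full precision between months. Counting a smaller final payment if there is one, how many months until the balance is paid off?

18 months

Monthly rate r = 26.5%/12 = 2.20833% = 0.0220833.
Recurrence: B ← B·(1+r) − $298.81.
Month 1: interest $92.97; balance after payment $4,004.16.
Month 2: interest $88.43; balance after payment $3,793.78.
Closed form: n = −ln(1 − rB₀/P)/ln(1+r) = −ln(0.68886)/ln(1.02208) ≈ 17.063, so the balance reaches zero during payment 18.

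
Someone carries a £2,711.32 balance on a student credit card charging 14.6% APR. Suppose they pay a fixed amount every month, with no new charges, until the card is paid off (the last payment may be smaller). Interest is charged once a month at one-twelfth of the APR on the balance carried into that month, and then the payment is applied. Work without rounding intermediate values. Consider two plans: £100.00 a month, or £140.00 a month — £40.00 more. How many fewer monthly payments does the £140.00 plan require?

11 fewer payments

Monthly rate r = 14.6%/12 = 1.21667% = 0.0121667.
At £100.00/mo: n = ⌈−ln(1 − rB₀/P)/ln(1+r)⌉ = 34 payments (last £10.12); total interest = total paid − £2,711.32 = £598.80.
At £140.00/mo: 23 payments (last £30.79); total interest £399.47.
Payments saved = 34 − 23 = 11.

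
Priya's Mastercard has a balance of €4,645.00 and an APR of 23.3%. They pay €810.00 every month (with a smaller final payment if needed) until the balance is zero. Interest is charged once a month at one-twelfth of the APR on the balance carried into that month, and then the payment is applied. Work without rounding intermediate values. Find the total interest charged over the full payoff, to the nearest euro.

Monthly rate r = 23.3%/12 = 1.94167% = 0.0194167.
Payoff takes n = ⌈−ln(1 − rB₀/P)/ln(1+r)⌉ = ⌈6.139⌉ = 7 payments; the last is €113.15.
Total paid = 6·€810.00 + €113.15 = €4,973.15.
Total interest = total paid − principal = €4,973.15 − €4,645.00 = €328.15.

€328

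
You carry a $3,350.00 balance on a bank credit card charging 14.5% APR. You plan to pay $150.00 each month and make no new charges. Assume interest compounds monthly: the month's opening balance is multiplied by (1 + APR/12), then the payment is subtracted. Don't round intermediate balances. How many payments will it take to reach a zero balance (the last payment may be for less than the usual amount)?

Monthly rate r = 14.5%/12 = 1.20833% = 0.0120833.
Recurrence: B ← B·(1+r) − $150.00.
Month 1: interest $40.48; balance after payment $3,240.48.
Month 2: interest $39.16; balance after payment $3,129.63.
Closed form: n = −ln(1 − rB₀/P)/ln(1+r) = −ln(0.73014)/ln(1.01208) ≈ 26.186, so the balance reaches zero during payment 27.

27 payments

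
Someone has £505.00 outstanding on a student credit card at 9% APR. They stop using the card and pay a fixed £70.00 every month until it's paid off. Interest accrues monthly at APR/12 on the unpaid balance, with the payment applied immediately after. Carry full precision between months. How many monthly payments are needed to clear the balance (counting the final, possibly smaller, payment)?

Monthly rate r = 9%/12 = 0.75% = 0.0075.
Recurrence: B ← B·(1+r) − £70.00.
Month 1: interest £3.79; balance after payment £438.79.
Month 2: interest £3.29; balance after payment £372.08.
Closed form: n = −ln(1 − rB₀/P)/ln(1+r) = −ln(0.94589)/ln(1.0075) ≈ 7.445, so the balance reaches zero during payment 8.

8 payments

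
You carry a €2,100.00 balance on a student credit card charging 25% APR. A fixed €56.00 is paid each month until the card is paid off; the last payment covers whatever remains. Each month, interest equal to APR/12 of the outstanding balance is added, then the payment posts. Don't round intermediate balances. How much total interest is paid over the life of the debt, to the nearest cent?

Monthly rate r = 25%/12 = 2.08333% = 0.0208333.
Payoff takes n = ⌈−ln(1 − rB₀/P)/ln(1+r)⌉ = ⌈73.709⌉ = 74 payments; the last is €39.82.
Total paid = 73·€56.00 + €39.82 = €4,127.82.
Total interest = total paid − principal = €4,127.82 − €2,100.00 = €2,027.82.

€2,027.82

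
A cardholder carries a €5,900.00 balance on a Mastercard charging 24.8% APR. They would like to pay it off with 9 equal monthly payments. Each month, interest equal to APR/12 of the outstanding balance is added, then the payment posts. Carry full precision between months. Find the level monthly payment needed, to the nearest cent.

€725.14

Monthly rate r = 24.8%/12 = 2.06667% = 0.0206667.
Level-payment amortization: P = B₀·r / (1 − (1+r)^(−n)) = 5900.00·0.0206667 / (1 − 1.02067^(−9)).
Denominator 1 − (1+r)^(−9) = 0.168150777.
P = 121.933 / 0.168150777 ≈ 725.14.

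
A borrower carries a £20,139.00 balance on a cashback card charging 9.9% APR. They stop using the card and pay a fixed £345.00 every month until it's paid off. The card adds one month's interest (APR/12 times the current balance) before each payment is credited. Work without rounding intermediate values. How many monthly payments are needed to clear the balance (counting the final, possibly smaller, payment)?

Monthly rate r = 9.9%/12 = 0.825% = 0.00825.
Recurrence: B ← B·(1+r) − £345.00.
Month 1: interest £166.15; balance after payment £19,960.15.
Month 2: interest £164.67; balance after payment £19,779.82.
Closed form: n = −ln(1 − rB₀/P)/ln(1+r) = −ln(0.51842)/ln(1.00825) ≈ 79.962, so the balance reaches zero during payment 80.

80 payments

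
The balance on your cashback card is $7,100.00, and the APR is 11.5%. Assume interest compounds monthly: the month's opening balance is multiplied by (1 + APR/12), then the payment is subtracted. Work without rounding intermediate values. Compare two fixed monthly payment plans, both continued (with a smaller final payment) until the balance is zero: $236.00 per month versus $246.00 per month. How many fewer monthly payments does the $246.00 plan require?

2 fewer payments

Monthly rate r = 11.5%/12 = 0.958333% = 0.00958333.
At $236.00/mo: n = ⌈−ln(1 − rB₀/P)/ln(1+r)⌉ = 36 payments (last $156.05); total interest = total paid − $7,100.00 = $1,316.05.
At $246.00/mo: 34 payments (last $233.17); total interest $1,251.17.
Payments saved = 36 − 34 = 2.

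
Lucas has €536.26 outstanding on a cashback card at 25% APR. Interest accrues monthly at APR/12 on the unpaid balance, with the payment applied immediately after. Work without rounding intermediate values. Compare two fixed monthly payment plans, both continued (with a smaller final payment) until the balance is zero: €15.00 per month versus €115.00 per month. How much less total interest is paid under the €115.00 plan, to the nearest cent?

Monthly rate r = 25%/12 = 2.08333% = 0.0208333.
At €15.00/mo: n = ⌈−ln(1 − rB₀/P)/ln(1+r)⌉ = 67 payments (last €3.56); total interest = total paid − €536.26 = €457.30.
At €115.00/mo: 5 payments (last €110.03); total interest €33.77.
Interest saved = €457.30 − €33.77 = €423.53.

€423.53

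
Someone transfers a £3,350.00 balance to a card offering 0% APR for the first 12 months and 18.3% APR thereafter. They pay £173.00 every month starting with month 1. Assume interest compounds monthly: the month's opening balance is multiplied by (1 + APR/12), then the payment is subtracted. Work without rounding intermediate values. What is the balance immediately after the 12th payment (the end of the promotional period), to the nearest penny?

£1,274.00

Promo months 1–12 at r₀ = 0%/12 = 0; months 13+ at r₁ = 18.3%/12 = 0.01525.
After month 12 (no interest yet): B = £3,350.00 − 12·£173.00 = £1,274.00.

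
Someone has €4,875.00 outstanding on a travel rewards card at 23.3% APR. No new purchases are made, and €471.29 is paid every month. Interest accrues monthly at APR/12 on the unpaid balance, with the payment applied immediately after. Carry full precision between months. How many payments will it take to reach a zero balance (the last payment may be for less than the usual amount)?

12 payments

Monthly rate r = 23.3%/12 = 1.94167% = 0.0194167.
Recurrence: B ← B·(1+r) − €471.29.
Month 1: interest €94.66; balance after payment €4,498.37.
Month 2: interest €87.34; balance after payment €4,114.42.
Closed form: n = −ln(1 − rB₀/P)/ln(1+r) = −ln(0.79915)/ln(1.01942) ≈ 11.659, so the balance reaches zero during payment 12.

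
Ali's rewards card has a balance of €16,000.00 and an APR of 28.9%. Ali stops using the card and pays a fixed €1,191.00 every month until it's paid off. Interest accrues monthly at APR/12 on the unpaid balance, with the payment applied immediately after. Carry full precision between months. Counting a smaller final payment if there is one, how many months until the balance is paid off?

17 payments

Monthly rate r = 28.9%/12 = 2.40833% = 0.0240833.
Recurrence: B ← B·(1+r) − €1,191.00.
Month 1: interest €385.33; balance after payment €15,194.33.
Month 2: interest €365.93; balance after payment €14,369.26.
Closed form: n = −ln(1 − rB₀/P)/ln(1+r) = −ln(0.67646)/ln(1.02408) ≈ 16.425, so the balance reaches zero during payment 17.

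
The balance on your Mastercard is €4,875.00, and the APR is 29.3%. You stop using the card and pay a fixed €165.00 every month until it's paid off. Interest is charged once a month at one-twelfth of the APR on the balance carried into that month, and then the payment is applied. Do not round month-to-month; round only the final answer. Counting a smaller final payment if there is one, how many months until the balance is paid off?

53 months

Monthly rate r = 29.3%/12 = 2.44167% = 0.0244167.
Recurrence: B ← B·(1+r) − €165.00.
Month 1: interest €119.03; balance after payment €4,829.03.
Month 2: interest €117.91; balance after payment €4,781.94.
Closed form: n = −ln(1 − rB₀/P)/ln(1+r) = −ln(0.2786)/ln(1.02442) ≈ 52.977, so the balance reaches zero during payment 53.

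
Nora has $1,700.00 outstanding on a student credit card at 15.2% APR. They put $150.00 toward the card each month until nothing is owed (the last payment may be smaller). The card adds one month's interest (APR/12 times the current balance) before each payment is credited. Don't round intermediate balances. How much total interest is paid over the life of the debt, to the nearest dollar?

Monthly rate r = 15.2%/12 = 1.26667% = 0.0126667.
Payoff takes n = ⌈−ln(1 − rB₀/P)/ln(1+r)⌉ = ⌈12.311⌉ = 13 payments; the last is $46.92.
Total paid = 12·$150.00 + $46.92 = $1,846.92.
Total interest = total paid − principal = $1,846.92 − $1,700.00 = $146.92.

$147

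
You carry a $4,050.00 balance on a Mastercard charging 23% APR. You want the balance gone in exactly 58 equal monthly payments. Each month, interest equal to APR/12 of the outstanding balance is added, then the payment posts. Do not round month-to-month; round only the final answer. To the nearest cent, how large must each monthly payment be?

$116.29

Monthly rate r = 23%/12 = 1.91667% = 0.0191667.
Level-payment amortization: P = B₀·r / (1 − (1+r)^(−n)) = 4050.00·0.0191667 / (1 − 1.01917^(−58)).
Denominator 1 − (1+r)^(−58) = 0.667510632.
P = 77.625 / 0.667510632 ≈ 116.29.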